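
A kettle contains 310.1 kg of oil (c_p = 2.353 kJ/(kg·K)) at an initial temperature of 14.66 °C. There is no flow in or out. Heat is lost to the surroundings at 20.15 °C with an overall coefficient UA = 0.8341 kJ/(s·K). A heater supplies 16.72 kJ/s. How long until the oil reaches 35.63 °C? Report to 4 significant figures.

Energy balance: M c_p dT/dt = −UA(T − T_amb) + Q̇.
τ = M c_p/UA = 874.794 s; T_ss = T_amb + Q̇/UA = 20.15 + 16.72/0.8341 = 40.1956 °C.
T(t) = T_ss + (T₀ − T_ss)e^(−t/τ); set T = 35.63:
t = −τ ln[(T − T_ss)/(T₀ − T_ss)] = −874.794 · ln(0.178792) = 1505.98 s.

1506 s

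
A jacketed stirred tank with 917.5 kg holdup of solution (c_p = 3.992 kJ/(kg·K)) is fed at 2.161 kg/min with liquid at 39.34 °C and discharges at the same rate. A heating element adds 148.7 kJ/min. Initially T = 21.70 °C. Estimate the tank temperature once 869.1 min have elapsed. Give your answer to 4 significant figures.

52.07 °C

M c_p dT/dt = ṁ c_p (T_in − T) + Q̇.
Rearrange: dT/dt = (T_ss − T)/τ with τ = M/ṁ = 424.572 min and T_ss = T_in + Q̇/(ṁ c_p) = 56.5772 °C.
This is linear first-order; T(t) = T_ss + (T₀ − T_ss) e^(−t/τ).
T(869.1) = 56.5772 + (-34.8772)·e^(−869.1/424.572) = 56.5772 + (-34.8772)·0.129121 = 52.0738 °C.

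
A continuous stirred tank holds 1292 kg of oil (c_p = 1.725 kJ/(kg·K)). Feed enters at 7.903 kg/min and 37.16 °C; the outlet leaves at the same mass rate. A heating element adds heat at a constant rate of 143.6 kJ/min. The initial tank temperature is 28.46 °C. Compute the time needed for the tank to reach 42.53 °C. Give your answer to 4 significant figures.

215.0 min

M c_p dT/dt = ṁ c_p (T_in − T) + Q̇.
τ = M/ṁ = 163.482 min; T_ss = T_in + Q̇/(ṁ c_p) = 47.6935 °C.
T(t) = T_ss + (T₀ − T_ss) e^(−t/τ). Set T = 42.53:
e^(−t/τ) = (42.53 − 47.6935)/(28.46 − 47.6935) = 0.268464
t = −163.482 · ln(0.268464) = 214.985 min.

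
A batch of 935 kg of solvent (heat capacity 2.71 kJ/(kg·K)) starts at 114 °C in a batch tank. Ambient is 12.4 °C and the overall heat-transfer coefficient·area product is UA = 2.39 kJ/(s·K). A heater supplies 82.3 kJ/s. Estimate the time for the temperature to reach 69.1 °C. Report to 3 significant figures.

Unsteady energy balance on the tank contents: M c_p dT/dt = −UA(T − T_amb) + Q̇.
τ = M c_p/UA = 1060.2 s; T_ss = T_amb + Q̇/UA = 12.4 + 82.3/2.39 = 46.835 °C.
T(t) = T_ss + (T₀ − T_ss)e^(−t/τ); set T = 69.1:
t = −τ ln[(T − T_ss)/(T₀ − T_ss)] = −1060.2 · ln(0.33150) = 1170.6 s.

1170 s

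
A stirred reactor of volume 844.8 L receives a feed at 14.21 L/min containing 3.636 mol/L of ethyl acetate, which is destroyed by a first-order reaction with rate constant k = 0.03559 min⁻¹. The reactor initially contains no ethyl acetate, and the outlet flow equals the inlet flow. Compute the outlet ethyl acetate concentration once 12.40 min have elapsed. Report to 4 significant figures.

0.5577 mol/L

Accumulation = in − out − consumed: V dC/dt = Q C_in − Q C − k V C.
This is linear with rate a = Q/V + k = 0.0524105 min⁻¹.
C_ss = Q C_in/(Q + kV) = 1.16693 mol/L; C(t) = C_ss + (C₀ − C_ss) e^(−a t).
C(12.40) = 1.16693 + (-1.16693)·e^(−0.0524105·12.40) = 1.16693 + (-1.16693)·0.522103 = 0.557673 mol/L.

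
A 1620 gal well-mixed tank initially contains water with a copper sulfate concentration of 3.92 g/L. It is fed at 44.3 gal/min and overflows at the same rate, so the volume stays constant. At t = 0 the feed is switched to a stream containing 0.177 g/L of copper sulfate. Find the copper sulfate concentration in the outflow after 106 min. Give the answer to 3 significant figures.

0.383 g/L

Accumulation = in − out for the solute gives V dC/dt = Q(C_in − C).
So dC/dt = (C_in − C)/τ with τ = V/Q = 1620/44.3 = 36.569 min.
Integrating: C(t) = C_in + (C₀ − C_in) e^(−t/τ).
C(106) = 0.177 + (3.92 − 0.177)·e^(−106/36.569) = 0.177 + (3.7430)·0.055098 = 0.38323 g/L.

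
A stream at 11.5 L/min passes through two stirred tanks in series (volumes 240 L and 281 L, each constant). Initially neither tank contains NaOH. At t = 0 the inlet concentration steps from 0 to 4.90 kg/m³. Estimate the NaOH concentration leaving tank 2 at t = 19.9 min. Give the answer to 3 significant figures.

1.08 kg/m³

Species balance on tank i: dCᵢ/dt = (Cᵢ₋₁ − Cᵢ)/τᵢ with τᵢ = Vᵢ/Q.
τ₁ = 240/11.5 = 20.870 min; τ₂ = 281/11.5 = 24.435 min.
Solving the cascade with C₁(0)=C₂(0)=0 gives C₂(t) = C_in[1 − (τ₁ e^(−t/τ₁) − τ₂ e^(−t/τ₂))/(τ₁ − τ₂)].
At t = 19.9: e^(−t/τ₁) = 0.38537, e^(−t/τ₂) = 0.44290.
C₂ = 4.90·[1 − (20.870·0.38537 − 24.435·0.44290)/(-3.5652)] = 4.90·0.22037 = 1.0798 kg/m³.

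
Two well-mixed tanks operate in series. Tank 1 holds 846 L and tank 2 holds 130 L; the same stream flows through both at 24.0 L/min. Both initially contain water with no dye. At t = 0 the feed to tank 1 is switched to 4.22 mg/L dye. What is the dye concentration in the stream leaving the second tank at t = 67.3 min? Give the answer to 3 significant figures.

3.48 mg/L

Species balance on tank i: dCᵢ/dt = (Cᵢ₋₁ − Cᵢ)/τᵢ with τᵢ = Vᵢ/Q.
τ₁ = 846/24.0 = 35.250 min; τ₂ = 130/24.0 = 5.4167 min.
Solving the cascade with C₁(0)=C₂(0)=0 gives C₂(t) = C_in[1 − (τ₁ e^(−t/τ₁) − τ₂ e^(−t/τ₂))/(τ₁ − τ₂)].
At t = 67.3: e^(−t/τ₁) = 0.14820, e^(−t/τ₂) = 4.0184e-06.
C₂ = 4.22·[1 − (35.250·0.14820 − 5.4167·4.0184e-06)/(29.833)] = 4.22·0.82490 = 3.4811 mg/L.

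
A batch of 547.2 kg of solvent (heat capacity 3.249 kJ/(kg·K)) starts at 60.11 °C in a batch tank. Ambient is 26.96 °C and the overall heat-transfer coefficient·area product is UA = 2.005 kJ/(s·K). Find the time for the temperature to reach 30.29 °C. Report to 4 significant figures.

2038 s

Heat balance on the well-mixed liquid: M c_p dT/dt = −UA(T − T_amb).
τ = M c_p/UA = 886.710 s; T_ss = T_amb = 26.9600 °C.
T(t) = T_ss + (T₀ − T_ss)e^(−t/τ); set T = 30.29:
t = −τ ln[(T − T_ss)/(T₀ − T_ss)] = −886.710 · ln(0.100452) = 2037.72 s.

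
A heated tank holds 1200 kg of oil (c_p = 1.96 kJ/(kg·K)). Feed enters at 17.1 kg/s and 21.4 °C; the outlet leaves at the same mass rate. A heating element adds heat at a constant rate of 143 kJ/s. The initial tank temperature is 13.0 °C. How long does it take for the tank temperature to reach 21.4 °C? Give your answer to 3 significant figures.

76.4 s

M c_p dT/dt = ṁ c_p (T_in − T) + Q̇.
τ = M/ṁ = 70.175 s; T_ss = T_in + Q̇/(ṁ c_p) = 25.667 °C.
T(t) = T_ss + (T₀ − T_ss) e^(−t/τ). Set T = 21.4:
e^(−t/τ) = (21.4 − 25.667)/(13.0 − 25.667) = 0.33684
t = −70.175 · ln(0.33684) = 76.361 s.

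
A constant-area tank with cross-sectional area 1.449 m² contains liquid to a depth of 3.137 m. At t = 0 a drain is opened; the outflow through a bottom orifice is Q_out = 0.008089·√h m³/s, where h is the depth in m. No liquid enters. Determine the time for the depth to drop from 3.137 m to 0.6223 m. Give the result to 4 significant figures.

With no inflow, A dh/dt = −0.008089 √h.
Separate and integrate: 2(√h − √h₀) = −(0.008089/A) t.
t = 2A(√h₀ − √h)/0.008089 = 2·1.449·(√3.137 − √0.6223)/0.008089
  = 2.89800 × (1.77116 − 0.788860) / 0.008089 = 351.922 s.

351.9 s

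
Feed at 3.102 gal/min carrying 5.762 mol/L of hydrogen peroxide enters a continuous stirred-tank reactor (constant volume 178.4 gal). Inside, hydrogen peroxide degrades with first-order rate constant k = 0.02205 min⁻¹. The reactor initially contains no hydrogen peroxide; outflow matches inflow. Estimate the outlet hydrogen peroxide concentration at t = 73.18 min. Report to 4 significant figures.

2.399 mol/L

Species balance: V dC/dt = Q C_in − Q C − k V C.
dC/dt = (Q/V) C_in − (Q/V + k) C; effective rate a = Q/V + k = 0.0173879 + 0.02205 = 0.0394379 min⁻¹.
C_ss = Q C_in/(Q + kV) = 2.54043 mol/L; C(t) = C_ss + (C₀ − C_ss) e^(−a t).
C(73.18) = 2.54043 + (-2.54043)·e^(−0.0394379·73.18) = 2.54043 + (-2.54043)·0.0557953 = 2.39868 mol/L.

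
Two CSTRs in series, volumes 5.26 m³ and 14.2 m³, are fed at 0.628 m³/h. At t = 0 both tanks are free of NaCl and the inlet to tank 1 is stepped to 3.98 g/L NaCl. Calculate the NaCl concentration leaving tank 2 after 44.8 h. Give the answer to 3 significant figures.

3.12 g/L

Each tank obeys Vᵢ dCᵢ/dt = Q(Cᵢ₋₁ − Cᵢ), so τᵢ = Vᵢ/Q.
τ₁ = 5.26/0.628 = 8.3758 h; τ₂ = 14.2/0.628 = 22.611 h.
Tank 1: C₁ = C_in(1 − e^(−t/τ₁)). Tank 2 (τ₁ ≠ τ₂): C₂ = C_in[1 − (τ₁ e^(−t/τ₁) − τ₂ e^(−t/τ₂))/(τ₁ − τ₂)].
At t = 44.8: e^(−t/τ₁) = 0.0047541, e^(−t/τ₂) = 0.13789.
C₂ = 3.98·[1 − (8.3758·0.0047541 − 22.611·0.13789)/(-14.236)] = 3.98·0.78378 = 3.1194 g/L.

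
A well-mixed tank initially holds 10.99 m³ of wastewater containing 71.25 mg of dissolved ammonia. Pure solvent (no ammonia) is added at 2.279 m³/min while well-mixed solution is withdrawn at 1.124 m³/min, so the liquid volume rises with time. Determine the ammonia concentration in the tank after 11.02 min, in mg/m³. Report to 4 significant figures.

1.421 mg/m³

Total volume: dV/dt = Q_in − Q_out = 1.15500 m³/min, so V(t) = 10.99 + 1.15500 t and V(11.02) = 23.7181 m³.
No ammonia enters, so dm/dt = −Q_out · (m/V).
Separate: dm/m = −Q_out dt/V(t) ⇒ ln(m/m₀) = −(Q_out/(Q_in−Q_out)) ln(V/V₀).
m = m₀ (V₀/V)^(Q_out/(Q_in−Q_out)) = 71.25 × (10.99/23.7181)^(0.973160) = 33.7031 mg.
C = m/V = 33.7031/23.7181 = 1.42098 mg/m³.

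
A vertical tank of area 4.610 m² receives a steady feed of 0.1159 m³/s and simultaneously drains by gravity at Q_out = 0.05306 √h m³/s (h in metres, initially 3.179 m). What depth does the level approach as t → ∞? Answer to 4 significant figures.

4.771 m

Unsteady balance on liquid volume: A dh/dt = Q_in − 0.05306 √h. At steady state dh/dt = 0:
Q_in = 0.05306 √h_ss ⇒ √h_ss = 0.1159/0.05306 = 2.18432.
h_ss = 2.18432² = 4.77125 m. (Since h₀ = 3.179 m < h_ss, the level will rise toward this value.)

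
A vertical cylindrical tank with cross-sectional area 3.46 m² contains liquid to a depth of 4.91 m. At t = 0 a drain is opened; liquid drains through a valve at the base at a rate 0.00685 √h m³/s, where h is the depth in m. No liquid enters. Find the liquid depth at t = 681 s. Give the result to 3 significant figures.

With no inflow, A dh/dt = −0.00685 √h.
This is separable: 2 d(√h)/dt = −0.00685/A, so √h = √h₀ − (0.00685/(2A)) t.
√h = √4.91 − 0.00685·681/(2·3.46) = 2.2159 − 0.67411 = 1.5417.
h = 1.5417² = 2.3770 m.

2.38 m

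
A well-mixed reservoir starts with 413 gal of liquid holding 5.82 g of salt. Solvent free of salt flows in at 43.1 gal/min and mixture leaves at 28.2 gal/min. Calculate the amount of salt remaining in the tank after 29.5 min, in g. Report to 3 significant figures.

Total volume: dV/dt = Q_in − Q_out = 14.900 gal/min, so V(t) = 413 + 14.900 t and V(29.5) = 852.55 gal.
Species balance (pure solvent in): dm/dt = −Q_out · m/V(t).
Separate: dm/m = −Q_out dt/V(t) ⇒ ln(m/m₀) = −(Q_out/(Q_in−Q_out)) ln(V/V₀).
m = m₀ (V₀/V)^(Q_out/(Q_in−Q_out)) = 5.82 × (413/852.55)^(1.8926) = 1.4763 g.

1.48 g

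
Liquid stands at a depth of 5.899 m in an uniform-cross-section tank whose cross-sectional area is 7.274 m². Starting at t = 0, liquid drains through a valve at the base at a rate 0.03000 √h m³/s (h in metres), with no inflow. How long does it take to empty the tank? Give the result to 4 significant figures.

Accumulation of liquid (constant cross-section A): A dh/dt = −0.03000 √h.
Separate and integrate: 2(√h − √h₀) = −(0.03000/A) t.
Tank is empty when √h = 0: t_empty = 2A√h₀/0.03000.
t_empty = 2·7.274·√5.899/0.03000 = 14.5480·2.42879/0.03000 = 1177.80 s.

1178 s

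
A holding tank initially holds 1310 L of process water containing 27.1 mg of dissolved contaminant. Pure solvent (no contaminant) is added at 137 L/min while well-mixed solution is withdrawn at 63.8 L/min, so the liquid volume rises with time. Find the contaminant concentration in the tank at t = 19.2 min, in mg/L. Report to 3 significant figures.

Total volume: dV/dt = Q_in − Q_out = 73.200 L/min, so V(t) = 1310 + 73.200 t and V(19.2) = 2715.4 L.
Solute balance: dm/dt = 0 − Q_out C = −Q_out m/V(t).
Separate: dm/m = −Q_out dt/V(t) ⇒ ln(m/m₀) = −(Q_out/(Q_in−Q_out)) ln(V/V₀).
m = m₀ (V₀/V)^(Q_out/(Q_in−Q_out)) = 27.1 × (1310/2715.4)^(0.87158) = 14.357 mg.
C = m/V = 14.357/2715.4 = 0.0052870 mg/L.

0.00529 mg/L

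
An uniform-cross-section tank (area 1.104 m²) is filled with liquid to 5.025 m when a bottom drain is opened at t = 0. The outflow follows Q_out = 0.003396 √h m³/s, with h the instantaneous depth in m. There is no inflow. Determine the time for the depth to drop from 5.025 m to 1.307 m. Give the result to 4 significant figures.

714.2 s

With no inflow, A dh/dt = −0.003396 √h.
This is separable: 2 d(√h)/dt = −0.003396/A, so √h = √h₀ − (0.003396/(2A)) t.
t = 2A(√h₀ − √h)/0.003396 = 2·1.104·(√5.025 − √1.307)/0.003396
  = 2.20800 × (2.24165 − 1.14324) / 0.003396 = 714.161 s.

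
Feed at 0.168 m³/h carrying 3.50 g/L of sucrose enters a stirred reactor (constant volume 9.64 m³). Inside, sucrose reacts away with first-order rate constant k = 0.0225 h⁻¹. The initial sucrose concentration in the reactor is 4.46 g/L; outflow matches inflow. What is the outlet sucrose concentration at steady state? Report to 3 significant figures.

Species balance: V dC/dt = Q C_in − Q C − k V C.
At steady state: 0 = Q C_in − (Q + kV) C_ss, so C_ss = Q C_in/(Q + kV).
C_ss = 0.168·3.50/(0.168 + 0.0225·9.64) = 0.58800/0.38490 = 1.5277 g/L.

1.53 g/L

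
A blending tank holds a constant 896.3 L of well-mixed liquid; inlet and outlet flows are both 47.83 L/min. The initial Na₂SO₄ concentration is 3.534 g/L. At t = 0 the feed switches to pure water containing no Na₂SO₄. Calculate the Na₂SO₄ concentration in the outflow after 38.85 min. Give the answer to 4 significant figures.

Unsteady species balance (constant V, well mixed): V dC/dt = Q(C_in − C).
Time constant τ = V/Q = 896.3/47.83 = 18.7393 min.
This is linear first-order; C(t) = C_in + (C₀ − C_in) e^(−t/τ).
C(38.85) = 0 + (3.534 − 0)·e^(−38.85/18.7393) = 0 + (3.53400)·0.125785 = 0.444523 g/L.

0.4445 g/L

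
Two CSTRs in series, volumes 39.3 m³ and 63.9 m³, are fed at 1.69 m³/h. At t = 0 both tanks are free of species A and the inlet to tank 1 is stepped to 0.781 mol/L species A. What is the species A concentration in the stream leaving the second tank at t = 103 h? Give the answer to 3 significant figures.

0.663 mol/L

Each tank obeys Vᵢ dCᵢ/dt = Q(Cᵢ₋₁ − Cᵢ), so τᵢ = Vᵢ/Q.
τ₁ = 39.3/1.69 = 23.254 h; τ₂ = 63.9/1.69 = 37.811 h.
Solving the cascade with C₁(0)=C₂(0)=0 gives C₂(t) = C_in[1 − (τ₁ e^(−t/τ₁) − τ₂ e^(−t/τ₂))/(τ₁ − τ₂)].
At t = 103: e^(−t/τ₁) = 0.011923, e^(−t/τ₂) = 0.065605.
C₂ = 0.781·[1 − (23.254·0.011923 − 37.811·0.065605)/(-14.556)] = 0.781·0.84863 = 0.66278 mol/L.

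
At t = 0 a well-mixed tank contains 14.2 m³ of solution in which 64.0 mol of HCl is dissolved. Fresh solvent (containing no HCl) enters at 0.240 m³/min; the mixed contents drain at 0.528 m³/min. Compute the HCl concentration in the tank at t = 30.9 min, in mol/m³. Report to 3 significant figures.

1.98 mol/m³

Let m(t) be the amount of HCl. Volume: V(t) = V₀ + (Q_in − Q_out) t = 14.2 − 0.28800 t; V(30.9) = 5.3008 m³.
No HCl enters, so dm/dt = −Q_out · (m/V).
Separate: dm/m = −Q_out dt/V(t) ⇒ ln(m/m₀) = −(Q_out/(Q_in−Q_out)) ln(V/V₀).
m = m₀ (V₀/V)^(Q_out/(Q_in−Q_out)) = 64.0 × (14.2/5.3008)^(-1.8333) = 10.510 mol.
C = m/V = 10.510/5.3008 = 1.9828 mol/m³.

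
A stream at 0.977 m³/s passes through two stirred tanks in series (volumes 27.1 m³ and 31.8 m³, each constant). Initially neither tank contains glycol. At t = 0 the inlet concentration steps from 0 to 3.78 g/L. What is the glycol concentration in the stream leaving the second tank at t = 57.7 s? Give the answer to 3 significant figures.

2.16 g/L

Each tank obeys Vᵢ dCᵢ/dt = Q(Cᵢ₋₁ − Cᵢ), so τᵢ = Vᵢ/Q.
τ₁ = 27.1/0.977 = 27.738 s; τ₂ = 31.8/0.977 = 32.549 s.
Solving the cascade with C₁(0)=C₂(0)=0 gives C₂(t) = C_in[1 − (τ₁ e^(−t/τ₁) − τ₂ e^(−t/τ₂))/(τ₁ − τ₂)].
At t = 57.7: e^(−t/τ₁) = 0.12491, e^(−t/τ₂) = 0.16987.
C₂ = 3.78·[1 − (27.738·0.12491 − 32.549·0.16987)/(-4.8106)] = 3.78·0.57089 = 2.1580 g/L.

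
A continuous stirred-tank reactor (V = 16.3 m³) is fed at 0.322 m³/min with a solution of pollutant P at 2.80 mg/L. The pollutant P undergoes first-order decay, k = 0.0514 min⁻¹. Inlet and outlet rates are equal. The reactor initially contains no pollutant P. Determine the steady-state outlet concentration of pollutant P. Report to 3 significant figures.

Species balance: V dC/dt = Q C_in − Q C − k V C.
Steady state (dC/dt = 0): C_ss = Q C_in/(Q + kV) = C_in/(1 + kV/Q).
C_ss = 0.322·2.80/(0.322 + 0.0514·16.3) = 0.90160/1.1598 = 0.77736 mg/L.

0.777 mg/L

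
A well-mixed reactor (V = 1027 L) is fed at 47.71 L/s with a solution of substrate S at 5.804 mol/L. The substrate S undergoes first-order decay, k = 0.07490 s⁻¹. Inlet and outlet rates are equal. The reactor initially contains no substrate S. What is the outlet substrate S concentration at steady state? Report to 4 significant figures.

Accumulation = in − out − consumed: V dC/dt = Q C_in − Q C − k V C.
Steady state (dC/dt = 0): C_ss = Q C_in/(Q + kV) = C_in/(1 + kV/Q).
C_ss = 47.71·5.804/(47.71 + 0.07490·1027) = 276.909/124.632 = 2.22181 mol/L.

2.222 mol/L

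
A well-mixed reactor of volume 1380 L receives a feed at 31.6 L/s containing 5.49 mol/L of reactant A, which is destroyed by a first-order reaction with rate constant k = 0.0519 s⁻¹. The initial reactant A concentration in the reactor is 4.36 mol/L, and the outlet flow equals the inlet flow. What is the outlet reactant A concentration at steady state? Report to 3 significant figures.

V dC/dt = Q(C_in − C) − k V C.
Steady state (dC/dt = 0): C_ss = Q C_in/(Q + kV) = C_in/(1 + kV/Q).
C_ss = 31.6·5.49/(31.6 + 0.0519·1380) = 173.48/103.22 = 1.6807 mol/L.

1.68 mol/L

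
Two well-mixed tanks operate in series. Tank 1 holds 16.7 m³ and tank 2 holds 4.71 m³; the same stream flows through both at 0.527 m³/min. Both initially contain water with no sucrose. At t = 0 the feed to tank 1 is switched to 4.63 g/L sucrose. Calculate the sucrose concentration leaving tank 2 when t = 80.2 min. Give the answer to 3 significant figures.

4.12 g/L

Each tank obeys Vᵢ dCᵢ/dt = Q(Cᵢ₋₁ − Cᵢ), so τᵢ = Vᵢ/Q.
τ₁ = 16.7/0.527 = 31.689 min; τ₂ = 4.71/0.527 = 8.9374 min.
Solving the cascade with C₁(0)=C₂(0)=0 gives C₂(t) = C_in[1 − (τ₁ e^(−t/τ₁) − τ₂ e^(−t/τ₂))/(τ₁ − τ₂)].
At t = 80.2: e^(−t/τ₁) = 0.079590, e^(−t/τ₂) = 0.00012672.
C₂ = 4.63·[1 − (31.689·0.079590 − 8.9374·0.00012672)/(22.751)] = 4.63·0.88919 = 4.1170 g/L.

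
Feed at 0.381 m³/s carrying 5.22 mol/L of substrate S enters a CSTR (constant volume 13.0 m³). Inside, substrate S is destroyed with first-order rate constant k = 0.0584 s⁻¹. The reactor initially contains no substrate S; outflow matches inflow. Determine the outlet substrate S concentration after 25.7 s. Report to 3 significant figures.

Species balance: V dC/dt = Q C_in − Q C − k V C.
dC/dt = (Q/V) C_in − (Q/V + k) C; effective rate a = Q/V + k = 0.029308 + 0.0584 = 0.087708 s⁻¹.
C_ss = Q C_in/(Q + kV) = 1.7443 mol/L; C(t) = C_ss + (C₀ − C_ss) e^(−a t).
C(25.7) = 1.7443 + (-1.7443)·e^(−0.087708·25.7) = 1.7443 + (-1.7443)·0.10497 = 1.5612 mol/L.

1.56 mol/L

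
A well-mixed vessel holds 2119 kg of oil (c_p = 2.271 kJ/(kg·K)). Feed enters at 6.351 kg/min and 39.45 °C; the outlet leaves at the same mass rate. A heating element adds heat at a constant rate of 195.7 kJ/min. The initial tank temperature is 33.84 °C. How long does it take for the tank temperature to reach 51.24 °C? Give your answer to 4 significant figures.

Heat balance on the well-mixed liquid: M c_p dT/dt = ṁ c_p (T_in − T) + 195.7.
τ = M/ṁ = 333.648 min; T_ss = T_in + Q̇/(ṁ c_p) = 53.0185 °C.
T(t) = T_ss + (T₀ − T_ss) e^(−t/τ). Set T = 51.24:
e^(−t/τ) = (51.24 − 53.0185)/(33.84 − 53.0185) = 0.0927337
t = −333.648 · ln(0.0927337) = 793.423 min.

793.4 min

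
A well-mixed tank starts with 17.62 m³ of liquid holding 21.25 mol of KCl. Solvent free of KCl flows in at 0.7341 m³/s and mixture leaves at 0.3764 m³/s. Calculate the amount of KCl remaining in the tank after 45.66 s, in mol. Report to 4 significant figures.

Let m(t) be the amount of KCl. Volume: V(t) = V₀ + (Q_in − Q_out) t = 17.62 + 0.357700 t; V(45.66) = 33.9526 m³.
No KCl enters, so dm/dt = −Q_out · (m/V).
dm/m = −Q_out dt/(V₀ + 0.357700 t); integrating gives ln(m/m₀) = −(Q_out/(Q_in−Q_out)) ln(V/V₀).
m = m₀ (V₀/V)^(Q_out/(Q_in−Q_out)) = 21.25 × (17.62/33.9526)^(1.05228) = 10.6561 mol.

10.66 mol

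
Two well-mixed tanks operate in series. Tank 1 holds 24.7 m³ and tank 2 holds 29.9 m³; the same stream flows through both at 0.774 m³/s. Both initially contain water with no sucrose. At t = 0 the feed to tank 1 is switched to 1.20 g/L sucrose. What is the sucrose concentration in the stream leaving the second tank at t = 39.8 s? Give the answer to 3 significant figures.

0.375 g/L

Time constants: τᵢ = Vᵢ/Q for each well-mixed tank.
τ₁ = 24.7/0.774 = 31.912 s; τ₂ = 29.9/0.774 = 38.630 s.
Tank 1: C₁ = C_in(1 − e^(−t/τ₁)). Tank 2 (τ₁ ≠ τ₂): C₂ = C_in[1 − (τ₁ e^(−t/τ₁) − τ₂ e^(−t/τ₂))/(τ₁ − τ₂)].
At t = 39.8: e^(−t/τ₁) = 0.28732, e^(−t/τ₂) = 0.35691.
C₂ = 1.20·[1 − (31.912·0.28732 − 38.630·0.35691)/(-6.7183)] = 1.20·0.31252 = 0.37503 g/L.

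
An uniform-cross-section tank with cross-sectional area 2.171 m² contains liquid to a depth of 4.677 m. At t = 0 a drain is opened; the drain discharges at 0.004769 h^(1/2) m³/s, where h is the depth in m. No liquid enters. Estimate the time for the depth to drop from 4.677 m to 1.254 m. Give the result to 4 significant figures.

With no inflow, A dh/dt = −0.004769 √h.
This is separable: 2 d(√h)/dt = −0.004769/A, so √h = √h₀ − (0.004769/(2A)) t.
t = 2A(√h₀ − √h)/0.004769 = 2·2.171·(√4.677 − √1.254)/0.004769
  = 4.34200 × (2.16264 − 1.11982) / 0.004769 = 949.446 s.

949.4 s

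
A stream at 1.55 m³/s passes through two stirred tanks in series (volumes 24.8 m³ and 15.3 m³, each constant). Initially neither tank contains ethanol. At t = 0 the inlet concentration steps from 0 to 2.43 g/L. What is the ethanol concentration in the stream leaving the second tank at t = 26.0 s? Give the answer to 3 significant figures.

Each tank obeys Vᵢ dCᵢ/dt = Q(Cᵢ₋₁ − Cᵢ), so τᵢ = Vᵢ/Q.
τ₁ = 24.8/1.55 = 16.000 s; τ₂ = 15.3/1.55 = 9.8710 s.
Solving the cascade with C₁(0)=C₂(0)=0 gives C₂(t) = C_in[1 − (τ₁ e^(−t/τ₁) − τ₂ e^(−t/τ₂))/(τ₁ − τ₂)].
At t = 26.0: e^(−t/τ₁) = 0.19691, e^(−t/τ₂) = 0.071792.
C₂ = 2.43·[1 − (16.000·0.19691 − 9.8710·0.071792)/(6.1290)] = 2.43·0.60158 = 1.4618 g/L.

1.46 g/L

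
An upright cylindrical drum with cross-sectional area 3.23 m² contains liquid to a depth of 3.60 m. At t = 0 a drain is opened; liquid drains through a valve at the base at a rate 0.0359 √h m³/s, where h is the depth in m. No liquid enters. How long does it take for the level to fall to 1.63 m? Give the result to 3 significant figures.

Unsteady balance on liquid volume: A dh/dt = −0.0359 √h.
This is separable: 2 d(√h)/dt = −0.0359/A, so √h = √h₀ − (0.0359/(2A)) t.
t = 2A(√h₀ − √h)/0.0359 = 2·3.23·(√3.60 − √1.63)/0.0359
  = 6.4600 × (1.8974 − 1.2767) / 0.0359 = 111.68 s.

112 s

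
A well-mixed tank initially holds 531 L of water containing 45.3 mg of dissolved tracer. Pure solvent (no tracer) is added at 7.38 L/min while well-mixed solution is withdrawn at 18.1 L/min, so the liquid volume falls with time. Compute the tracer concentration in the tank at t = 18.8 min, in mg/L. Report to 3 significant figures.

Total volume: dV/dt = Q_in − Q_out = -10.720 L/min, so V(t) = 531 − 10.720 t and V(18.8) = 329.46 L.
Species balance (pure solvent in): dm/dt = −Q_out · m/V(t).
dm/m = −Q_out dt/(V₀ − 10.720 t); integrating gives ln(m/m₀) = −(Q_out/(Q_in−Q_out)) ln(V/V₀).
m = m₀ (V₀/V)^(Q_out/(Q_in−Q_out)) = 45.3 × (531/329.46)^(-1.6884) = 20.235 mg.
C = m/V = 20.235/329.46 = 0.061419 mg/L.

0.0614 mg/L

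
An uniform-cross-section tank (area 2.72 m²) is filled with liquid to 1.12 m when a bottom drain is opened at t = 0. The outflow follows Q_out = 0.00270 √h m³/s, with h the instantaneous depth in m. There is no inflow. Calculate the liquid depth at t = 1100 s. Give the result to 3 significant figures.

A dh/dt = −Q_out = −0.00270 √h.
∫ h^(−1/2) dh = −(0.00270/A) ∫ dt, giving 2√h = 2√h₀ − (0.00270/A) t.
√h = √1.12 − 0.00270·1100/(2·2.72) = 1.0583 − 0.54596 = 0.51234.
h = 0.51234² = 0.26250 m.

0.262 m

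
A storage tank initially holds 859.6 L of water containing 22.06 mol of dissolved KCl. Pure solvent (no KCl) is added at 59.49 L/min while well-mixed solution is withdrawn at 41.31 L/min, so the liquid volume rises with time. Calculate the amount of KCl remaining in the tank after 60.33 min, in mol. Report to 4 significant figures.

Total volume: dV/dt = Q_in − Q_out = 18.1800 L/min, so V(t) = 859.6 + 18.1800 t and V(60.33) = 1956.40 L.
No KCl enters, so dm/dt = −Q_out · (m/V).
Separate: dm/m = −Q_out dt/V(t) ⇒ ln(m/m₀) = −(Q_out/(Q_in−Q_out)) ln(V/V₀).
m = m₀ (V₀/V)^(Q_out/(Q_in−Q_out)) = 22.06 × (859.6/1956.40)^(2.27228) = 3.40437 mol.

3.404 mol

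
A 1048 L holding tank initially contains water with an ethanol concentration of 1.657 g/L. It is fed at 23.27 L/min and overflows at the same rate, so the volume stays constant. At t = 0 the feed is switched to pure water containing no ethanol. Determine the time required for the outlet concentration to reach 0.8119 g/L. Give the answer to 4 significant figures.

Species balance: V dC/dt = Q(C_in − C) ⇒ τ = V/Q = 45.0365 min.
C(t) = C_in + (C₀ − C_in) e^(−t/τ). Set C = 0.8119 and solve for t:
e^(−t/τ) = (C − C_in)/(C₀ − C_in) = (0.8119 − 0)/(1.657 − 0) = 0.489982
t = −τ ln(…) = 45.0365 × 0.713387 = 32.1285 min.

32.13 min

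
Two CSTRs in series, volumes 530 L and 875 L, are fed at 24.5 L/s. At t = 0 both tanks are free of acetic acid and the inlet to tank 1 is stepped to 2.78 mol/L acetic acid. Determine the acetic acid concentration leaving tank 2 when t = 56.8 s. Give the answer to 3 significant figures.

1.65 mol/L

Time constants: τᵢ = Vᵢ/Q for each well-mixed tank.
τ₁ = 530/24.5 = 21.633 s; τ₂ = 875/24.5 = 35.714 s.
Tank 1: C₁ = C_in(1 − e^(−t/τ₁)). Tank 2 (τ₁ ≠ τ₂): C₂ = C_in[1 − (τ₁ e^(−t/τ₁) − τ₂ e^(−t/τ₂))/(τ₁ − τ₂)].
At t = 56.8: e^(−t/τ₁) = 0.072392, e^(−t/τ₂) = 0.20384.
C₂ = 2.78·[1 − (21.633·0.072392 − 35.714·0.20384)/(-14.082)] = 2.78·0.59422 = 1.6519 mol/L.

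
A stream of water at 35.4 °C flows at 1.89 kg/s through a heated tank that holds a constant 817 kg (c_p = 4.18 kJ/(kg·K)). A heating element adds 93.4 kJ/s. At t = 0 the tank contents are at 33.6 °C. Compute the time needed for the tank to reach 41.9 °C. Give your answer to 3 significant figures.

First-law balance (no shaft work): M c_p dT/dt = ṁ c_p (T_in − T) + 93.4.
τ = M/ṁ = 432.28 s; T_ss = T_in + Q̇/(ṁ c_p) = 47.222 °C.
T(t) = T_ss + (T₀ − T_ss) e^(−t/τ). Set T = 41.9:
e^(−t/τ) = (41.9 − 47.222)/(33.6 − 47.222) = 0.39071
t = −432.28 · ln(0.39071) = 406.24 s.

406 s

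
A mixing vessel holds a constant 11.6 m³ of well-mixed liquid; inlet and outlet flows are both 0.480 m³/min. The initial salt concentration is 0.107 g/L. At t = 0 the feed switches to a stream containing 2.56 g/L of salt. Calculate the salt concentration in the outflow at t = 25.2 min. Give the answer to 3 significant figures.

Mass balance on the solute (V constant): V dC/dt = Q(C_in − C).
So dC/dt = (C_in − C)/τ with τ = V/Q = 11.6/0.480 = 24.167 min.
Integrating: C(t) = C_in + (C₀ − C_in) e^(−t/τ).
C(25.2) = 2.56 + (0.107 − 2.56)·e^(−25.2/24.167) = 2.56 + (-2.4530)·0.35248 = 1.6954 g/L.

1.70 g/L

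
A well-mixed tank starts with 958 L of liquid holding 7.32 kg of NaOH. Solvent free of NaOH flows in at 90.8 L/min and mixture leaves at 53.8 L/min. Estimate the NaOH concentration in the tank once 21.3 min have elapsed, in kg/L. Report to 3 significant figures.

Total volume: dV/dt = Q_in − Q_out = 37.000 L/min, so V(t) = 958 + 37.000 t and V(21.3) = 1746.1 L.
Species balance (pure solvent in): dm/dt = −Q_out · m/V(t).
Separate: dm/m = −Q_out dt/V(t) ⇒ ln(m/m₀) = −(Q_out/(Q_in−Q_out)) ln(V/V₀).
m = m₀ (V₀/V)^(Q_out/(Q_in−Q_out)) = 7.32 × (958/1746.1)^(1.4541) = 3.0580 kg.
C = m/V = 3.0580/1746.1 = 0.0017513 kg/L.

0.00175 kg/L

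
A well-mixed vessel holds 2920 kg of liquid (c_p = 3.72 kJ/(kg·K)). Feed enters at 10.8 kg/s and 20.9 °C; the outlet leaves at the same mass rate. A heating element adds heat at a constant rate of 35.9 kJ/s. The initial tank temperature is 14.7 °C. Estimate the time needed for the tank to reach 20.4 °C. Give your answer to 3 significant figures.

Heat balance on the well-mixed liquid: M c_p dT/dt = ṁ c_p (T_in − T) + 35.9.
τ = M/ṁ = 270.37 s; T_ss = T_in + Q̇/(ṁ c_p) = 21.794 °C.
T(t) = T_ss + (T₀ − T_ss) e^(−t/τ). Set T = 20.4:
e^(−t/τ) = (20.4 − 21.794)/(14.7 − 21.794) = 0.19646
t = −270.37 · ln(0.19646) = 439.98 s.

440 s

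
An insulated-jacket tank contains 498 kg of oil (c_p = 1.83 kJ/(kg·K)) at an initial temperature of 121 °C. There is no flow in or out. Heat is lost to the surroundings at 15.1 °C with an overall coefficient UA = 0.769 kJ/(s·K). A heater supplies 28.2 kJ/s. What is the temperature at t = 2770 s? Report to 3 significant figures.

Energy balance: M c_p dT/dt = −UA(T − T_amb) + Q̇.
dT/dt = (T_ss − T)/τ with T_ss = T_amb + Q̇/UA = 15.1 + 28.2/0.769 = 51.771 °C, τ = M c_p/UA = 498·1.83/0.769 = 1185.1 s.
T approaches T_ss exponentially: T(t) = T_ss + (T₀ − T_ss) e^(−t/τ).
T(2770) = 51.771 + (69.229)·0.096582 = 58.457 °C.

58.5 °C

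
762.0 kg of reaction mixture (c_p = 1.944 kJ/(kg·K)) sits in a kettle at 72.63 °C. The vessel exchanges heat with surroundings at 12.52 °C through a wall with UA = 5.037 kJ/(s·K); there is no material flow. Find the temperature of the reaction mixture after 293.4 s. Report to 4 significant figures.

Energy balance: M c_p dT/dt = −UA(T − T_amb).
dT/dt = (T_ss − T)/τ with T_ss = T_amb = 12.5200 °C, τ = M c_p/UA = 762.0·1.944/5.037 = 294.089 s.
Solution: T(t) = T_ss + (T₀ − T_ss) e^(−t/τ).
T(293.4) = 12.5200 + (60.1100)·0.368743 = 34.6851 °C.

34.69 °C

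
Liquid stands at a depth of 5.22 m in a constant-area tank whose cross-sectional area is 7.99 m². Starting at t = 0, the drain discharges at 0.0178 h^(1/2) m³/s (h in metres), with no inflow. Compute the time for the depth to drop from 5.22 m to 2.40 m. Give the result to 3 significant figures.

With no inflow, A dh/dt = −0.0178 √h.
This is separable: 2 d(√h)/dt = −0.0178/A, so √h = √h₀ − (0.0178/(2A)) t.
t = 2A(√h₀ − √h)/0.0178 = 2·7.99·(√5.22 − √2.40)/0.0178
  = 15.980 × (2.2847 − 1.5492) / 0.0178 = 660.33 s.

660 s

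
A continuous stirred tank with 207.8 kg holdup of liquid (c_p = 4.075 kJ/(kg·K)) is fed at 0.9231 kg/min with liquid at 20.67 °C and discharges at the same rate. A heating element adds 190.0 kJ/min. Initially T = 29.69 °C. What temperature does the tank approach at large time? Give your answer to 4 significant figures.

M c_p dT/dt = ṁ c_p (T_in − T) + Q̇.
At steady state dT/dt = 0 ⇒ T_ss = T_in + Q̇/(ṁ c_p) = 20.67 + 190.0/(0.9231·4.075) = 71.1800 °C.

71.18 °C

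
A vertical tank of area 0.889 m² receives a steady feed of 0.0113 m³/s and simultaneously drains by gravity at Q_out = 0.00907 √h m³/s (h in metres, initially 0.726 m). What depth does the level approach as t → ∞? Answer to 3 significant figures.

Level balance: A dh/dt = 0.0113 − 0.00907 √h. Setting dh/dt = 0:
Q_in = 0.00907 √h_ss ⇒ √h_ss = 0.0113/0.00907 = 1.2459.
h_ss = 1.2459² = 1.5522 m. (Since h₀ = 0.726 m < h_ss, the level will rise toward this value.)

1.55 m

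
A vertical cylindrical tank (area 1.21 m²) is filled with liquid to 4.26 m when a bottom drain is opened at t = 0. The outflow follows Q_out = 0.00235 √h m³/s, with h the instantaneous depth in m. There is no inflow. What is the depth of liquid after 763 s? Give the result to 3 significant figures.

1.75 m

A dh/dt = −Q_out = −0.00235 √h.
This is separable: 2 d(√h)/dt = −0.00235/A, so √h = √h₀ − (0.00235/(2A)) t.
√h = √4.26 − 0.00235·763/(2·1.21) = 2.0640 − 0.74093 = 1.3230.
h = 1.3230² = 1.7505 m.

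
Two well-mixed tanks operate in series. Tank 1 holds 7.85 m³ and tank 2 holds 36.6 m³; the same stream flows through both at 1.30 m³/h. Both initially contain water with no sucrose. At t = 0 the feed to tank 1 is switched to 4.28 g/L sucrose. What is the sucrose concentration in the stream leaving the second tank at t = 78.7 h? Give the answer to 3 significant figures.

3.95 g/L

Time constants: τᵢ = Vᵢ/Q for each well-mixed tank.
τ₁ = 7.85/1.30 = 6.0385 h; τ₂ = 36.6/1.30 = 28.154 h.
Solving the cascade with C₁(0)=C₂(0)=0 gives C₂(t) = C_in[1 − (τ₁ e^(−t/τ₁) − τ₂ e^(−t/τ₂))/(τ₁ − τ₂)].
At t = 78.7: e^(−t/τ₁) = 2.1867e-06, e^(−t/τ₂) = 0.061093.
C₂ = 4.28·[1 − (6.0385·2.1867e-06 − 28.154·0.061093)/(-22.115)] = 4.28·0.92223 = 3.9471 g/L.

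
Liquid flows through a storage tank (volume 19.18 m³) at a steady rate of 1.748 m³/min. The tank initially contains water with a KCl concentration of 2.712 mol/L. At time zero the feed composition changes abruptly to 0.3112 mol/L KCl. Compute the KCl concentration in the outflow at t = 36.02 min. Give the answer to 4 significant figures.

Unsteady species balance (constant V, well mixed): V dC/dt = Q(C_in − C).
So dC/dt = (C_in − C)/τ with τ = V/Q = 19.18/1.748 = 10.9725 min.
This is linear first-order; C(t) = C_in + (C₀ − C_in) e^(−t/τ).
C(36.02) = 0.3112 + (2.712 − 0.3112)·e^(−36.02/10.9725) = 0.3112 + (2.40080)·0.0375253 = 0.401291 mol/L.

0.4013 mol/L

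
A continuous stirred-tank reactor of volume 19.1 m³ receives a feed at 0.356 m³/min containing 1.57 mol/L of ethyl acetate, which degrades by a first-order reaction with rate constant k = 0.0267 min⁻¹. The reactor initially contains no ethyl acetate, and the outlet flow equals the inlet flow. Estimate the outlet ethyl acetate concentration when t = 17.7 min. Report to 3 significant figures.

0.356 mol/L

Species balance: V dC/dt = Q C_in − Q C − k V C.
This is linear with rate a = Q/V + k = 0.045339 min⁻¹.
C_ss = Q C_in/(Q + kV) = 0.64543 mol/L; C(t) = C_ss + (C₀ − C_ss) e^(−a t).
C(17.7) = 0.64543 + (-0.64543)·e^(−0.045339·17.7) = 0.64543 + (-0.64543)·0.44821 = 0.35614 mol/L.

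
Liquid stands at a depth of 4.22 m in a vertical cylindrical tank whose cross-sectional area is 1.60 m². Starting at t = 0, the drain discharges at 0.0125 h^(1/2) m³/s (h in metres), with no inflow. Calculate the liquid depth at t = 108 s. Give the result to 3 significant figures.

2.66 m

With no inflow, A dh/dt = −0.0125 √h.
Separate and integrate: 2(√h − √h₀) = −(0.0125/A) t.
√h = √4.22 − 0.0125·108/(2·1.60) = 2.0543 − 0.42188 = 1.6324.
h = 1.6324² = 2.6647 m.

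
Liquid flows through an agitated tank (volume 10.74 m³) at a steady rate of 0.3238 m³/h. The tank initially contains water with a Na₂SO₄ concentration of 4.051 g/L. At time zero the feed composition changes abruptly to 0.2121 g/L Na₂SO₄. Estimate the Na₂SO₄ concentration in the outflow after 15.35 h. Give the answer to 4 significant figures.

2.629 g/L

Transient balance on the dissolved component: V dC/dt = Q(C_in − C).
So dC/dt = (C_in − C)/τ with τ = V/Q = 10.74/0.3238 = 33.1686 h.
This is linear first-order; C(t) = C_in + (C₀ − C_in) e^(−t/τ).
C(15.35) = 0.2121 + (4.051 − 0.2121)·e^(−15.35/33.1686) = 0.2121 + (3.83890)·0.629527 = 2.62879 g/L.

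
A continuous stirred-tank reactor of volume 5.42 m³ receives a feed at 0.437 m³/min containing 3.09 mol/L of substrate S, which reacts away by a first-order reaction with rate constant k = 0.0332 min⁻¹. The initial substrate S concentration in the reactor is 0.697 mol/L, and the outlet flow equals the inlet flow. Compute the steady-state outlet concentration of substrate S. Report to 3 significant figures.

2.19 mol/L

Accumulation = in − out − consumed: V dC/dt = Q C_in − Q C − k V C.
At steady state: 0 = Q C_in − (Q + kV) C_ss, so C_ss = Q C_in/(Q + kV).
C_ss = 0.437·3.09/(0.437 + 0.0332·5.42) = 1.3503/0.61694 = 2.1887 mol/L.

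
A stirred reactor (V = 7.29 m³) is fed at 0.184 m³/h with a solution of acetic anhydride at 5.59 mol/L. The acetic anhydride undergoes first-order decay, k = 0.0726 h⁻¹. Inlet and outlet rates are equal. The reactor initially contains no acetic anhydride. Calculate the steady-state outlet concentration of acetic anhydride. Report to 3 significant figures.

Accumulation = in − out − consumed: V dC/dt = Q C_in − Q C − k V C.
At steady state: 0 = Q C_in − (Q + kV) C_ss, so C_ss = Q C_in/(Q + kV).
C_ss = 0.184·5.59/(0.184 + 0.0726·7.29) = 1.0286/0.71325 = 1.4421 mol/L.

1.44 mol/L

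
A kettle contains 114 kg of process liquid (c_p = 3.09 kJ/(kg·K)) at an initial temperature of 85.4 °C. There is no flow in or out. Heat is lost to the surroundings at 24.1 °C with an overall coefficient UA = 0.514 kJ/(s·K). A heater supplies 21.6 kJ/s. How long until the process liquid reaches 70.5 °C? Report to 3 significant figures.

1020 s

First-law balance (no shaft work): M c_p dT/dt = −UA(T − T_amb) + Q̇.
τ = M c_p/UA = 685.33 s; T_ss = T_amb + Q̇/UA = 24.1 + 21.6/0.514 = 66.123 °C.
T(t) = T_ss + (T₀ − T_ss)e^(−t/τ); set T = 70.5:
t = −τ ln[(T − T_ss)/(T₀ − T_ss)] = −685.33 · ln(0.22704) = 1016.1 s.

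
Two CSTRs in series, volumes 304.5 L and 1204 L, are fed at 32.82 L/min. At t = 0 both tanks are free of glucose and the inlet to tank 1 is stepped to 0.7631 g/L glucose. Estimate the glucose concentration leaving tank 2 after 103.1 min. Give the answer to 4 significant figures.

Species balance on tank i: dCᵢ/dt = (Cᵢ₋₁ − Cᵢ)/τᵢ with τᵢ = Vᵢ/Q.
τ₁ = 304.5/32.82 = 9.27788 min; τ₂ = 1204/32.82 = 36.6849 min.
Solving the cascade with C₁(0)=C₂(0)=0 gives C₂(t) = C_in[1 − (τ₁ e^(−t/τ₁) − τ₂ e^(−t/τ₂))/(τ₁ − τ₂)].
At t = 103.1: e^(−t/τ₁) = 1.49253e-05, e^(−t/τ₂) = 0.0601799.
C₂ = 0.7631·[1 − (9.27788·1.49253e-05 − 36.6849·0.0601799)/(-27.4071)] = 0.7631·0.919453 = 0.701635 g/L.

0.7016 g/L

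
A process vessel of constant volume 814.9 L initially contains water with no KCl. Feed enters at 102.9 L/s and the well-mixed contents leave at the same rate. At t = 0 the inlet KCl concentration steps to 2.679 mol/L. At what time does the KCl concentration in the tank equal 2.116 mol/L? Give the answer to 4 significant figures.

Accumulation = in − out for the solute gives V dC/dt = Q(C_in − C), so τ = V/Q = 7.91934 s.
C(t) = C_in + (C₀ − C_in) e^(−t/τ). Set C = 2.116 and solve for t:
e^(−t/τ) = (C − C_in)/(C₀ − C_in) = (2.116 − 2.679)/(0 − 2.679) = 0.210153
t = −τ ln(…) = 7.91934 × 1.55992 = 12.3535 s.

12.35 s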